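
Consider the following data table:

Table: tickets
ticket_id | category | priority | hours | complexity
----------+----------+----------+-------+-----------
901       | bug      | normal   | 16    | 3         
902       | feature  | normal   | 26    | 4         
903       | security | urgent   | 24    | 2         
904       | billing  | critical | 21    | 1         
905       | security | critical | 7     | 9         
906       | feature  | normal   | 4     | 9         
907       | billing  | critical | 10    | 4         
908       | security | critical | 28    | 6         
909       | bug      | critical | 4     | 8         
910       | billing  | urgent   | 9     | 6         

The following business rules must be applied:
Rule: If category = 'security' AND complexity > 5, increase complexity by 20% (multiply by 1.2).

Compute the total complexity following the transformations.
55.0

Step 1: Find records where category = 'security' AND complexity > 5
Step 2: 2 records match, summing to 15
Step 3: After multiplier: 15 × 1.2 = 18.0
Step 4: Unaffected records sum: 37
Step 5: Final sum = 18.0 + 37 = 55.0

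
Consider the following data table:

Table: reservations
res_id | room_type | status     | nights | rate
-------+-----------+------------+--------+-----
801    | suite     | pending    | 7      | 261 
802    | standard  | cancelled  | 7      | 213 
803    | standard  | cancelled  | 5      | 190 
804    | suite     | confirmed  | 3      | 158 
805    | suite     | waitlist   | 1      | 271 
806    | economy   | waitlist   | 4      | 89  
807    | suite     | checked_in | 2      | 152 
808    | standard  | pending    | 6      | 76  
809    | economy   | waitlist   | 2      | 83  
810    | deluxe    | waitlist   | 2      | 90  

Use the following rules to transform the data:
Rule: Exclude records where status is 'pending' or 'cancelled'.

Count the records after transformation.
6

Step 1: Count records to exclude
  - 2 (pending) + 2 (cancelled) = 4 records
Step 2: Total records: 10
Step 3: Remaining = 10 - 4 = 6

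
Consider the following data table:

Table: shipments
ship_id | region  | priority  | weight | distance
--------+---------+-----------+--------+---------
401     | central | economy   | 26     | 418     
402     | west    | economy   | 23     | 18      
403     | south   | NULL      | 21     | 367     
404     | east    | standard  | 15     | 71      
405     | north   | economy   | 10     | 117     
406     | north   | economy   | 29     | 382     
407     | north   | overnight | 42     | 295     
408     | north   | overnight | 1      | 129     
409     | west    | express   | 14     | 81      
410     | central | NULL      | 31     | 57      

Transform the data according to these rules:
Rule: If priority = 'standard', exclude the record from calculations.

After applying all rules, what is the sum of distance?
1864

Step 1: Identify records where priority = 'standard'
Step 2: The excluded records sum to 71
Step 3: Original total distance = 1935
Step 4: Remaining total = 1935 - 71 = 1864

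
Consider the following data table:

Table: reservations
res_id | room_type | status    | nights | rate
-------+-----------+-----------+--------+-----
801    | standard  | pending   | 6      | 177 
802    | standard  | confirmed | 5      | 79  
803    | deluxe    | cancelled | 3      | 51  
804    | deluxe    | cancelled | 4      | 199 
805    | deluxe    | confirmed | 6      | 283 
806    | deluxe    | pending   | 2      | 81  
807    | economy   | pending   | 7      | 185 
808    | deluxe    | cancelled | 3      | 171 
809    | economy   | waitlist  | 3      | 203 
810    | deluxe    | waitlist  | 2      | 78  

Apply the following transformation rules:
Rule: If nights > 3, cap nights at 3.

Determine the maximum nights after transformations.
3

Step 1: Original maximum nights = 7
Step 2: Apply cap at 3
Step 3: 5 records had nights > 3 and were capped
Step 4: Maximum after transformation = 3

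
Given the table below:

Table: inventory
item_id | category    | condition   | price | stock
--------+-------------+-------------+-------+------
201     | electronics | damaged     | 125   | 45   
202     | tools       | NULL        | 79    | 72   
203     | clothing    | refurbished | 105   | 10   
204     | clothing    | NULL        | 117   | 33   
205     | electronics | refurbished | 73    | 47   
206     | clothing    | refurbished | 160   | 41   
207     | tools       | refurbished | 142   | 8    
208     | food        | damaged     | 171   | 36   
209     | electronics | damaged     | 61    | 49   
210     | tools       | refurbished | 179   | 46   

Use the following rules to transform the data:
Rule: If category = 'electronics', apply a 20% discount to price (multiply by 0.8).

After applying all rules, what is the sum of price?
1160.2

Step 1: Records with category = 'electronics' have total price = 259
Step 2: Apply multiplier: 259 × 0.8 = 207.2
Step 3: Other records total: 953
Step 4: Final sum = 207.2 + 953 = 1160.2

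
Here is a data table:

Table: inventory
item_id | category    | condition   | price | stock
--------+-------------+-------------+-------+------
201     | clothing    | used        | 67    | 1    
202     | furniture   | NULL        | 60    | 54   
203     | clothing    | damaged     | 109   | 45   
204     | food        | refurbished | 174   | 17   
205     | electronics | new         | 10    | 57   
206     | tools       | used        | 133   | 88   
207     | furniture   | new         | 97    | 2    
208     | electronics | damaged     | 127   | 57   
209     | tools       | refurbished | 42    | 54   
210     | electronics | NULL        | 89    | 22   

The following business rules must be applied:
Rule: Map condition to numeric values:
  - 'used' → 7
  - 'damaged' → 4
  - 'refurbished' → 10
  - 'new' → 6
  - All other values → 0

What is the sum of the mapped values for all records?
54

Step 1: Apply mapping to each record
Step 2: Count by status:
  'used': 2 records × 7 = 14
  'damaged': 2 records × 4 = 8
  'refurbished': 2 records × 10 = 20
  'new': 2 records × 6 = 12
Step 3: Sum all mapped values = 54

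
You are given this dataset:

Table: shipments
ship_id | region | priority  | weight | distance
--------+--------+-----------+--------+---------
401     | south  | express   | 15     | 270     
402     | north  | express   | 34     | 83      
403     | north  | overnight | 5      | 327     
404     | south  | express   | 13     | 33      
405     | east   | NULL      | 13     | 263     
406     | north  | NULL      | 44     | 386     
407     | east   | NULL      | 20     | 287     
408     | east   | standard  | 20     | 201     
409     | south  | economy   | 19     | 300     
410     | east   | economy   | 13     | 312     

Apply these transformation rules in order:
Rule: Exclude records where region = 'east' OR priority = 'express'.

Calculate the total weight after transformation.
68

Step 1: Find records where region = 'east' OR priority = 'express'
Step 2: 7 records match, summing to 128
Step 3: Original sum: 196
Step 4: Remaining sum = 196 - 128 = 68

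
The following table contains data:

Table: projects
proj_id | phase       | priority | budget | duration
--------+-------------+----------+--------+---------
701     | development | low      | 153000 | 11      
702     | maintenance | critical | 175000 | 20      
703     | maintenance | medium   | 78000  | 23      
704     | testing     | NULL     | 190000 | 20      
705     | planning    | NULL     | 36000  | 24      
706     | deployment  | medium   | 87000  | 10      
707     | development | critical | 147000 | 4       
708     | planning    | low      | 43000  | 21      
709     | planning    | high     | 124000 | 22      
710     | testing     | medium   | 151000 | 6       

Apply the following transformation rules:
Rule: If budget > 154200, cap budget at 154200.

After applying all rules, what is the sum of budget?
1127400

Step 1: 2 records have budget > 154200
Step 2: These records originally summed to 365000
Step 3: After capping: 2 × 154200 = 308400
Step 4: Unaffected records sum: 819000
Step 5: Final sum = 308400 + 819000 = 1127400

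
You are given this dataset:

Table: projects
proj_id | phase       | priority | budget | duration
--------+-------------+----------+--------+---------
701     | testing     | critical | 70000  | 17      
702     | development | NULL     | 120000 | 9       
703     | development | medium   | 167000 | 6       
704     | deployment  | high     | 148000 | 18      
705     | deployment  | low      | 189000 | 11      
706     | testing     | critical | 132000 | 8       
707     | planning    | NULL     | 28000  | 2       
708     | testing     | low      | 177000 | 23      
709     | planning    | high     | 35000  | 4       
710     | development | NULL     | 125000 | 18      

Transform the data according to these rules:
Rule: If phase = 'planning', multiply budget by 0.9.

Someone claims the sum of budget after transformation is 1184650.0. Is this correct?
No, the correct result is 1184700.0.

Step 1: Calculate the correct sum after transformation
Step 2: Apply multiplier 0.9 to records where phase = 'planning'
Step 3: Correct result = 1184700.0
Step 4: Claimed result = 1184650.0
Step 5: 1184700.0 ≠ 1184650.0
Conclusion: The claimed result is incorrect. The correct answer is 1184700.0.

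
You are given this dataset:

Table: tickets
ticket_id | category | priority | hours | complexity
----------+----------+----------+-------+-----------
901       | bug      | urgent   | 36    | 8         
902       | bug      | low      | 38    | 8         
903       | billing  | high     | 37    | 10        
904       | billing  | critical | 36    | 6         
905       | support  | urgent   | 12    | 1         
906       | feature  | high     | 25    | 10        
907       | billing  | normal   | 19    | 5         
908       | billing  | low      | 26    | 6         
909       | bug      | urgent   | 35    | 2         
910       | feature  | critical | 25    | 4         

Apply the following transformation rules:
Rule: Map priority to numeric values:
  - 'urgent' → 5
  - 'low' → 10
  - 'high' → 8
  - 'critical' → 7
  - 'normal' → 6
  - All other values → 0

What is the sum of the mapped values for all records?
71

Step 1: Apply mapping to each record
Step 2: Count by status:
  'urgent': 3 records × 5 = 15
  'low': 2 records × 10 = 20
  'high': 2 records × 8 = 16
  'critical': 2 records × 7 = 14
  'normal': 1 records × 6 = 6
Step 3: Sum all mapped values = 71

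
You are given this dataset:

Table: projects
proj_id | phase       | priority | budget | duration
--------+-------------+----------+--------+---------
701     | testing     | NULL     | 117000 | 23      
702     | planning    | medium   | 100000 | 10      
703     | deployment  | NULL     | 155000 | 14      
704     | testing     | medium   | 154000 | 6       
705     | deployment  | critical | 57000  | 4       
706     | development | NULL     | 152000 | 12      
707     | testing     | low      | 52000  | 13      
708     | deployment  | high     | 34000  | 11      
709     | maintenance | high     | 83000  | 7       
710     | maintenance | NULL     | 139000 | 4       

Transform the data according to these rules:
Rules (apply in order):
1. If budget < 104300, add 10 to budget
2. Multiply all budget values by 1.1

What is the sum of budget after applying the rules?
1147355.0

Step 1: Apply Rule 1 - Add 10 to records with budget < 104300
  - 5 records affected: 326000 + (5 × 10) = 326050
  - Unaffected records: 717000
  - Sum after Rule 1: 1043050
Step 2: Apply Rule 2 - Multiply all by 1.1
  - 1043050 × 1.1 = 1147355.0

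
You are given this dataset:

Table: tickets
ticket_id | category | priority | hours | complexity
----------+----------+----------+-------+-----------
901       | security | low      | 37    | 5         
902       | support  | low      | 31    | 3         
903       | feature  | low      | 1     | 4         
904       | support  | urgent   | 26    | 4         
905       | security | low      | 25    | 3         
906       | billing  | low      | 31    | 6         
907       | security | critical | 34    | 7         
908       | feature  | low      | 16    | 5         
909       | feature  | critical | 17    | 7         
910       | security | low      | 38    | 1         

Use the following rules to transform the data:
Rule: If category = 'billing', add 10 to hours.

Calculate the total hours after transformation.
266

Step 1: Count records where category = 'billing': 1
Step 2: Total bonus added: 1 × 10 = 10
Step 3: Original sum of hours: 256
Step 4: Final sum = 256 + 10 = 266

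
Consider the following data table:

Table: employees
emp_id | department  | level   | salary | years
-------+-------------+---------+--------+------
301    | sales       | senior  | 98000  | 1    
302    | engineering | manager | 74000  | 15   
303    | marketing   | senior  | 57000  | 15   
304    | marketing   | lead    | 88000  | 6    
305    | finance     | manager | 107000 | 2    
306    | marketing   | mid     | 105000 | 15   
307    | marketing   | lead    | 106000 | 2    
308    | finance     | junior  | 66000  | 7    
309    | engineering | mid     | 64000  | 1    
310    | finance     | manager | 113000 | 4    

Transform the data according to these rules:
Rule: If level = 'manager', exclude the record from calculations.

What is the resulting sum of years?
47

Step 1: Identify records where level = 'manager'
Step 2: The excluded records sum to 21
Step 3: Original total years = 68
Step 4: Remaining total = 68 - 21 = 47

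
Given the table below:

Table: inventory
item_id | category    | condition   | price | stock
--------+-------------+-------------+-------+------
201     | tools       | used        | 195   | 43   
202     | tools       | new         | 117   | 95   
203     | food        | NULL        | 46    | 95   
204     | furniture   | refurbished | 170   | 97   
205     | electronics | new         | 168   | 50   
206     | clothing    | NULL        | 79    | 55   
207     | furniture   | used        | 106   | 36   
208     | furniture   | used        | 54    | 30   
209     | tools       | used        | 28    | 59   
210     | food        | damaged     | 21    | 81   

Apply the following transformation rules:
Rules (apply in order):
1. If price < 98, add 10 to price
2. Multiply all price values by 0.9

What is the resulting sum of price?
930.6

Step 1: Apply Rule 1 - Add 10 to records with price < 98
  - 5 records affected: 228 + (5 × 10) = 278
  - Unaffected records: 756
  - Sum after Rule 1: 1034
Step 2: Apply Rule 2 - Multiply all by 0.9
  - 1034 × 0.9 = 930.6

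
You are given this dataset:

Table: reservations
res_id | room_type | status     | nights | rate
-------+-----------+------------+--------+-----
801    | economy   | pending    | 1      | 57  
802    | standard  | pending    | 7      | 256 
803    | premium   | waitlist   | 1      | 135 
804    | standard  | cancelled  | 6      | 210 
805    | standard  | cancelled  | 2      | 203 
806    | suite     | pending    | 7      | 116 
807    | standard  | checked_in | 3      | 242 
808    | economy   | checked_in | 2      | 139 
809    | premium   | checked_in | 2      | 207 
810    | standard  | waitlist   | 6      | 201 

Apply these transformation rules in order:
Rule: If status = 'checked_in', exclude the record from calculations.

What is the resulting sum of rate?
1178

Step 1: Identify records where status = 'checked_in'
Step 2: The excluded records sum to 588
Step 3: Original total rate = 1766
Step 4: Remaining total = 1766 - 588 = 1178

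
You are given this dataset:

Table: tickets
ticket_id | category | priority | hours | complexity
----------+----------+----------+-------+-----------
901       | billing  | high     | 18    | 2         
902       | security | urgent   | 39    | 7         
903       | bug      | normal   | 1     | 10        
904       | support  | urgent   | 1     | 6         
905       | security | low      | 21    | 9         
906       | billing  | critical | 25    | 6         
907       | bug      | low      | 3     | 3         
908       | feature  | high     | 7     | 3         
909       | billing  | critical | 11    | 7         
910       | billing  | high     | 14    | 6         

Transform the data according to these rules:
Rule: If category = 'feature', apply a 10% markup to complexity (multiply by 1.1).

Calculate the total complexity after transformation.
59.3

Step 1: Records with category = 'feature' have total complexity = 3
Step 2: Apply multiplier: 3 × 1.1 = 3.3
Step 3: Other records total: 56
Step 4: Final sum = 3.3 + 56 = 59.3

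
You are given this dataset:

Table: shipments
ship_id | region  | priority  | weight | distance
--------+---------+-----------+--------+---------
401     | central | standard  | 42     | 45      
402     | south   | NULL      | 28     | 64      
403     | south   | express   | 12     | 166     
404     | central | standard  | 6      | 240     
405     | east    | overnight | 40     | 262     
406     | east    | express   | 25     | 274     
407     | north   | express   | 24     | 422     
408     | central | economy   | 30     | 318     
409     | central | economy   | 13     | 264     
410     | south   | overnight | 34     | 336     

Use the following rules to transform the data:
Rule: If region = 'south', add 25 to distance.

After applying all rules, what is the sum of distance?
2466

Step 1: Count records where region = 'south': 3
Step 2: Total bonus added: 3 × 25 = 75
Step 3: Original sum of distance: 2391
Step 4: Final sum = 2391 + 75 = 2466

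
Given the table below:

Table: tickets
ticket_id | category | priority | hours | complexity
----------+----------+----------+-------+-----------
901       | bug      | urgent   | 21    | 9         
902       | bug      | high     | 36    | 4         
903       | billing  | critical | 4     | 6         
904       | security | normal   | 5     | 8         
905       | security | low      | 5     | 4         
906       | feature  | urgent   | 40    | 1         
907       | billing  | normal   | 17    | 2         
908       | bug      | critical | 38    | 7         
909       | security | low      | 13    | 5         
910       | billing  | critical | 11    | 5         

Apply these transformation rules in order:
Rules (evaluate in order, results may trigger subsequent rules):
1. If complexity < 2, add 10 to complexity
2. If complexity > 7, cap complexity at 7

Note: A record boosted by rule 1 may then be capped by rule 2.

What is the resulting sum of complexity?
54

Step 1: Apply rule 1 to records with complexity < 2
  - 1 records get bonus of 10
  - Of these, 1 records then exceed 7 and get capped
Step 2: Apply rule 2 to records with complexity > 7
  - 2 records (original) are capped
Step 3: Calculate final sum = 54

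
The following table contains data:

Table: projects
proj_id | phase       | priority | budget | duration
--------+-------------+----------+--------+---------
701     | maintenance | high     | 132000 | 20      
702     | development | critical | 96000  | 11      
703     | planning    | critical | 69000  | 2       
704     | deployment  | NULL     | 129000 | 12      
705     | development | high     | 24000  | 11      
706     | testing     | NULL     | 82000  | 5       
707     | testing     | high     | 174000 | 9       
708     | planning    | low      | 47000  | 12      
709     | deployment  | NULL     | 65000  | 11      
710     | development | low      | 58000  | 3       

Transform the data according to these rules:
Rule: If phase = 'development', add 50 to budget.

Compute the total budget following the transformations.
876150

Step 1: Count records where phase = 'development': 3
Step 2: Total bonus added: 3 × 50 = 150
Step 3: Original sum of budget: 876000
Step 4: Final sum = 876000 + 150 = 876150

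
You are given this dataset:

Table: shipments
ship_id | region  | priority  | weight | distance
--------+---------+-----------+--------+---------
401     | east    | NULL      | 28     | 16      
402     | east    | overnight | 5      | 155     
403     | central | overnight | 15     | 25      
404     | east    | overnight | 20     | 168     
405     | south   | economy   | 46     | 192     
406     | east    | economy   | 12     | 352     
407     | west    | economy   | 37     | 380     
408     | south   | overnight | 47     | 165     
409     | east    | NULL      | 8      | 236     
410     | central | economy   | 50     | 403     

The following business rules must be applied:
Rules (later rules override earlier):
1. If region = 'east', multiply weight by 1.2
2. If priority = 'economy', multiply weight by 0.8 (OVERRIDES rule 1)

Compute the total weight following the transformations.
251.2

Step 1: Rule 2 takes priority for records with priority = 'economy'
  - 4 records: 145 × 0.8 = 116.0
Step 2: Rule 1 applies to remaining records with region = 'east'
  - 4 records: 61 × 1.2 = 73.2
Step 3: Other records unchanged: 62
Step 4: Final sum = 116.0 + 73.2 + 62 = 251.2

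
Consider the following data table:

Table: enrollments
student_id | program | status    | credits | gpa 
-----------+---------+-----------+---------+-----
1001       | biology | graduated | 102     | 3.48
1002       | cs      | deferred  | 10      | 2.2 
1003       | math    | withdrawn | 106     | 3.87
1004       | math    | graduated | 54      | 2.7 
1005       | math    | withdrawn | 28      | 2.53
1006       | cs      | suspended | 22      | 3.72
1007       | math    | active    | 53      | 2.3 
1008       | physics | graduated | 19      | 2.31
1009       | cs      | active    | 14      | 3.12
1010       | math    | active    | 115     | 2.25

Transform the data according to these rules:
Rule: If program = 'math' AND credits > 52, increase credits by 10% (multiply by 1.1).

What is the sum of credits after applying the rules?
555.8

Step 1: Find records where program = 'math' AND credits > 52
Step 2: 4 records match, summing to 328
Step 3: After multiplier: 328 × 1.1 = 360.8
Step 4: Unaffected records sum: 195
Step 5: Final sum = 360.8 + 195 = 555.8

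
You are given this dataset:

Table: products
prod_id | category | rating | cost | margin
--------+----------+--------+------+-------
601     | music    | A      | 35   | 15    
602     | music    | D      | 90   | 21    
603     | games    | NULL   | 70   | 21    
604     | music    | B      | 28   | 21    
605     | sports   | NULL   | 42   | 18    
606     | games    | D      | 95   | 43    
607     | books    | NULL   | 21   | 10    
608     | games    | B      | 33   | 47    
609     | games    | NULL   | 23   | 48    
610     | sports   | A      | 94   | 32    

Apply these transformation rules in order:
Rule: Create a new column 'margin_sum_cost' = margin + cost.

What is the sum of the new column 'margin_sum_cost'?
807

Step 1: For each record, compute margin + cost
Example calculations:
  15 + 35 = 50
  21 + 90 = 111
  21 + 70 = 91
  ...
Step 2: Sum all derived values
Step 3: Total = 807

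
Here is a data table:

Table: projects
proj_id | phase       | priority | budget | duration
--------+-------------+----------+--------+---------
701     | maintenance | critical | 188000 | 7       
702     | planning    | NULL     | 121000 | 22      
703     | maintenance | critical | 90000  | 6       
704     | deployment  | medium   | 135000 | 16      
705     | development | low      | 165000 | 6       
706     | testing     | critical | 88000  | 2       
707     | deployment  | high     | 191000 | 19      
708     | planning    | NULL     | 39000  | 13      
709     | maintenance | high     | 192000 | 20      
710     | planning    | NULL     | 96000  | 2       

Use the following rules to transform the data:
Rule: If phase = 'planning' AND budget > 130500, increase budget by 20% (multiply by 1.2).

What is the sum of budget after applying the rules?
1305000

Step 1: Find records where phase = 'planning' AND budget > 130500
Step 2: 0 records match, summing to 0
Step 3: After multiplier: 0 × 1.2 = 0.0
Step 4: Unaffected records sum: 1305000
Step 5: Final sum = 0.0 + 1305000 = 1305000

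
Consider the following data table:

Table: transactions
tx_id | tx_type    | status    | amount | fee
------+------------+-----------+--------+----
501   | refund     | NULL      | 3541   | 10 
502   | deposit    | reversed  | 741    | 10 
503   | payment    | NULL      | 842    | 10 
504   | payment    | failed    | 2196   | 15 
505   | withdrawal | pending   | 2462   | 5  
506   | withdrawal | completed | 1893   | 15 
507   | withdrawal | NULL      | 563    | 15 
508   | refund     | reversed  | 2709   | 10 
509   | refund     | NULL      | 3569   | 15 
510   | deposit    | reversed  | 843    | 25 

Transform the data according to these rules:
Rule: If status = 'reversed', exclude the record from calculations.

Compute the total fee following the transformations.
85

Step 1: Identify records where status = 'reversed'
Step 2: The excluded records sum to 45
Step 3: Original total fee = 130
Step 4: Remaining total = 130 - 45 = 85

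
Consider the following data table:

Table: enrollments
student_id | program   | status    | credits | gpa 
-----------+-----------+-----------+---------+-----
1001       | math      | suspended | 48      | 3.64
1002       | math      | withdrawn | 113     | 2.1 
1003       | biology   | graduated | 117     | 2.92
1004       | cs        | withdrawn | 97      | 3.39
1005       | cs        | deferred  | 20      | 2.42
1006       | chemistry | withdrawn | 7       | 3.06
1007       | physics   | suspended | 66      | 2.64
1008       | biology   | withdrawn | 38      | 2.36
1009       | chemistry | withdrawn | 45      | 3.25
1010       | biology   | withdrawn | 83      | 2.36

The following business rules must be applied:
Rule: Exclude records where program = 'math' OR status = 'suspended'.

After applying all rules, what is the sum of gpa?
19.76

Step 1: Find records where program = 'math' OR status = 'suspended'
Step 2: 3 records match, summing to 8.38
Step 3: Original sum: 28.14
Step 4: Remaining sum = 28.14 - 8.38 = 19.76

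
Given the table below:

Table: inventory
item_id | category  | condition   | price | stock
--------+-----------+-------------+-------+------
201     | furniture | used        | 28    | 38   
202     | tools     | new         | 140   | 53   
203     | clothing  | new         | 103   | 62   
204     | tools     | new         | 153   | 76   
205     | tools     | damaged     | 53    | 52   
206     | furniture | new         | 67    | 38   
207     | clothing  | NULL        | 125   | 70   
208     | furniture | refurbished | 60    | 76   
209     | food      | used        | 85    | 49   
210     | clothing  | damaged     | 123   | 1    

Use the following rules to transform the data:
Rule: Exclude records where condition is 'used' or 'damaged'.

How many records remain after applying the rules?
6

Step 1: Count records to exclude
  - 2 (used) + 2 (damaged) = 4 records
Step 2: Total records: 10
Step 3: Remaining = 10 - 4 = 6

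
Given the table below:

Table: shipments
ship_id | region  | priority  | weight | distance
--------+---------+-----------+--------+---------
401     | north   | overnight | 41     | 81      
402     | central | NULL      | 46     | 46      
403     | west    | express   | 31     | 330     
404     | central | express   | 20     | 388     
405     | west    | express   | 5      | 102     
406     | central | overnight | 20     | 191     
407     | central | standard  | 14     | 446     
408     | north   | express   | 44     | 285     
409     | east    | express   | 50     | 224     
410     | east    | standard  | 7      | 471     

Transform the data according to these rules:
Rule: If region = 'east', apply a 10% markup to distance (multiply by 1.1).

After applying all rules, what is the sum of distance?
2633.5

Step 1: Records with region = 'east' have total distance = 695
Step 2: Apply multiplier: 695 × 1.1 = 764.5
Step 3: Other records total: 1869
Step 4: Final sum = 764.5 + 1869 = 2633.5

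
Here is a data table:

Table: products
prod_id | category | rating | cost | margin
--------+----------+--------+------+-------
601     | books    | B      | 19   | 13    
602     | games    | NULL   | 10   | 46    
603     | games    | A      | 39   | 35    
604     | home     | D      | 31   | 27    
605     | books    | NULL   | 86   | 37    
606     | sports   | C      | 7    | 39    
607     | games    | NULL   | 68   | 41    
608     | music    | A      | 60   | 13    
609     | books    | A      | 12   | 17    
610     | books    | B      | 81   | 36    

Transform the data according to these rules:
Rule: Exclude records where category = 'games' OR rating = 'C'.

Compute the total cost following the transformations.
289

Step 1: Find records where category = 'games' OR rating = 'C'
Step 2: 4 records match, summing to 124
Step 3: Original sum: 413
Step 4: Remaining sum = 413 - 124 = 289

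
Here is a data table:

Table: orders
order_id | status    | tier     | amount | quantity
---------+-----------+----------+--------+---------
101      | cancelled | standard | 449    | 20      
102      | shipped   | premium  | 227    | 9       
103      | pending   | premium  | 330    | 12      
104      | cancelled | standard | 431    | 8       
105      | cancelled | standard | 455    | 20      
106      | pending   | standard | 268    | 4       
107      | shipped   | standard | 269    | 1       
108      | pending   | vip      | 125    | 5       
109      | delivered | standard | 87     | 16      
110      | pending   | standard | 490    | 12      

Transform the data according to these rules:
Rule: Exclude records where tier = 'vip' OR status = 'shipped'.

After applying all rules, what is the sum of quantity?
92

Step 1: Find records where tier = 'vip' OR status = 'shipped'
Step 2: 3 records match, summing to 15
Step 3: Original sum: 107
Step 4: Remaining sum = 107 - 15 = 92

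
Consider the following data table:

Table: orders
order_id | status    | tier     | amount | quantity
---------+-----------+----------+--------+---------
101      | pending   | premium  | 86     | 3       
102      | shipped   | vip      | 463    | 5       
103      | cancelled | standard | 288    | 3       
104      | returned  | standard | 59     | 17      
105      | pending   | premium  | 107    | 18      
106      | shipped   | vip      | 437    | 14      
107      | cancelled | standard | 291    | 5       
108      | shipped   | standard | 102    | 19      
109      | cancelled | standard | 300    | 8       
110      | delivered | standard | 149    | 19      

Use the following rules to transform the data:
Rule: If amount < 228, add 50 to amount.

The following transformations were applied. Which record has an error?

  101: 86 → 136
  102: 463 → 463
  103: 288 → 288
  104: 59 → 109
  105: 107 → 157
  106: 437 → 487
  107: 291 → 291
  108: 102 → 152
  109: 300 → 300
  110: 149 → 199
Record 106 has an error. The correct transformed value should be 437, not 487.

Step 1: Check each record against the rule
Step 2: Record 106 has amount = 437
Step 3: Since 437 >= 228, the bonus should not have been applied
Step 4: Correct value = 437, but claimed value = 487
Conclusion: Record 106 has the error.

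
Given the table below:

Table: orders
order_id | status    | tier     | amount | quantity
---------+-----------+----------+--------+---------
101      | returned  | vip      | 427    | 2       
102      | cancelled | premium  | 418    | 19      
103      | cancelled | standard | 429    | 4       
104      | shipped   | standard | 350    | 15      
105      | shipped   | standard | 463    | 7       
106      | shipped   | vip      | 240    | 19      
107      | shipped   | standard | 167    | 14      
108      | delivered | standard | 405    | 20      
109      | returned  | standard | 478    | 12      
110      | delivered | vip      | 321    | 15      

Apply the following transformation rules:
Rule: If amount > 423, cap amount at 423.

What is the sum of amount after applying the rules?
3593

Step 1: 4 records have amount > 423
Step 2: These records originally summed to 1797
Step 3: After capping: 4 × 423 = 1692
Step 4: Unaffected records sum: 1901
Step 5: Final sum = 1692 + 1901 = 3593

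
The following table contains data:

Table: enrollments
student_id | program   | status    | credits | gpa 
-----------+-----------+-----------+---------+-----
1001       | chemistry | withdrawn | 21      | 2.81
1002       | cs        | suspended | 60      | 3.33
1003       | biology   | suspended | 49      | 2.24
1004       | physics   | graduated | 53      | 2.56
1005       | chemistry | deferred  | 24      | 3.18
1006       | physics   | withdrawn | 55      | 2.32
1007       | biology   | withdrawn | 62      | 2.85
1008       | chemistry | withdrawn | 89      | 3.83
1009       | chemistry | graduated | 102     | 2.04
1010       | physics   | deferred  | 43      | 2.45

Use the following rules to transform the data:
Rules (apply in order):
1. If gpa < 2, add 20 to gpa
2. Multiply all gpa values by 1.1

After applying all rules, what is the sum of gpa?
30.37

Step 1: Apply Rule 1 - Add 20 to records with gpa < 2
  - 0 records affected: 0 + (0 × 20) = 0
  - Unaffected records: 27.61
  - Sum after Rule 1: 27.61
Step 2: Apply Rule 2 - Multiply all by 1.1
  - 27.61 × 1.1 = 30.37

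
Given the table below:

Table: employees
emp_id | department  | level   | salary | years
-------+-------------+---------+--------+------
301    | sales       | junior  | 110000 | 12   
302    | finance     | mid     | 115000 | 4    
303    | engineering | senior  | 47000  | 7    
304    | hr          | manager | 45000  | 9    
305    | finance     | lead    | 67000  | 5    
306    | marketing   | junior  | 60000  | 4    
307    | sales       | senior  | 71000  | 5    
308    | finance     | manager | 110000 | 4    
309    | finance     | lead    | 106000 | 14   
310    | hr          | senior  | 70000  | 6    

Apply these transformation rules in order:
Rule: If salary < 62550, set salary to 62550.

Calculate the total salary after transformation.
836650

Step 1: 3 records have salary < 62550
Step 2: These records originally summed to 152000
Step 3: After setting to minimum: 3 × 62550 = 187650
Step 4: Unaffected records sum: 649000
Step 5: Final sum = 187650 + 649000 = 836650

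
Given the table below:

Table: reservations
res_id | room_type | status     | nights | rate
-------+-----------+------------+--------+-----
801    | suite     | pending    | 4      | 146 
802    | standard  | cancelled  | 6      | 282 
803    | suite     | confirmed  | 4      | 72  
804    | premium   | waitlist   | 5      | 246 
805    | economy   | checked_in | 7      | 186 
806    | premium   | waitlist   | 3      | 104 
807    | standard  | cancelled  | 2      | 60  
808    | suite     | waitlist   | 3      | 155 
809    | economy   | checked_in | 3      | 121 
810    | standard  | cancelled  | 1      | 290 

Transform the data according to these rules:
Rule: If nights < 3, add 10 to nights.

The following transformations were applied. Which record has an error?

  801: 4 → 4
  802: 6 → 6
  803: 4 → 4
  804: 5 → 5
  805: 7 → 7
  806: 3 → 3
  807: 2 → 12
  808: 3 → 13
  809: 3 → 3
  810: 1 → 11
Record 808 has an error. The correct transformed value should be 3, not 13.

Step 1: Check each record against the rule
Step 2: Record 808 has nights = 3
Step 3: Since 3 >= 3, the bonus should not have been applied
Step 4: Correct value = 3, but claimed value = 13
Conclusion: Record 808 has the error.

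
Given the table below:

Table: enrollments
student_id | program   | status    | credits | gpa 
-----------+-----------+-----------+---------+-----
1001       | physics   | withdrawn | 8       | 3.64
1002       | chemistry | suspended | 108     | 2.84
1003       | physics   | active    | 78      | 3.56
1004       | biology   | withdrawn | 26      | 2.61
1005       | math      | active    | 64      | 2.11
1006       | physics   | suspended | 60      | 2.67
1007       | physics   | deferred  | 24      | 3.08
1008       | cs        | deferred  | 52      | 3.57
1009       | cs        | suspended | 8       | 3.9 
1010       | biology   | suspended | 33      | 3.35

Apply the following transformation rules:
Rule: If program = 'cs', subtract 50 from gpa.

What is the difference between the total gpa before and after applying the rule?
100.0

Step 1: Original sum of gpa = 31.33
Step 2: 2 records have program = 'cs'
Step 3: Each affected record changes by -50
Step 4: Total change = 2 × -50 = -100
Step 5: New sum = 31.33 + -100 = -68.67
Step 6: Difference = |-68.67 - 31.33| = 100.0
        (Sum decreased by 100.0)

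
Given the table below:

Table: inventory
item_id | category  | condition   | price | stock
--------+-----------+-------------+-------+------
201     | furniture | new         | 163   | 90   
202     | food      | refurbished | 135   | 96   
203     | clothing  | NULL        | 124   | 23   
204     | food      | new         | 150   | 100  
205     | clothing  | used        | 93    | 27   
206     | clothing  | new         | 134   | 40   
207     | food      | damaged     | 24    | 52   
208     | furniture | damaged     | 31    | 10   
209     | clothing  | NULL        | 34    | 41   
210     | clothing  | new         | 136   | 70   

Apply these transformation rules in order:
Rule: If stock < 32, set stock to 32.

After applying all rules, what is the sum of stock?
585

Step 1: 3 records have stock < 32
Step 2: These records originally summed to 60
Step 3: After setting to minimum: 3 × 32 = 96
Step 4: Unaffected records sum: 489
Step 5: Final sum = 96 + 489 = 585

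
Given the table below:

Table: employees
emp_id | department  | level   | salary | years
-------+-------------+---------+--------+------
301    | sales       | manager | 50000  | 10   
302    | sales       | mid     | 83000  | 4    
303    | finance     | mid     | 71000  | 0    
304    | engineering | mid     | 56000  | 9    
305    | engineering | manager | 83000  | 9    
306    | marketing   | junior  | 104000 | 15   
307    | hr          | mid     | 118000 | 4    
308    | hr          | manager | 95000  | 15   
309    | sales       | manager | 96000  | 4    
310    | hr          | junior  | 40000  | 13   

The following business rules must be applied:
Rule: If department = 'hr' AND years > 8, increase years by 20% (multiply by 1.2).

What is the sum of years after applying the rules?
88.6

Step 1: Find records where department = 'hr' AND years > 8
Step 2: 2 records match, summing to 28
Step 3: After multiplier: 28 × 1.2 = 33.6
Step 4: Unaffected records sum: 55
Step 5: Final sum = 33.6 + 55 = 88.6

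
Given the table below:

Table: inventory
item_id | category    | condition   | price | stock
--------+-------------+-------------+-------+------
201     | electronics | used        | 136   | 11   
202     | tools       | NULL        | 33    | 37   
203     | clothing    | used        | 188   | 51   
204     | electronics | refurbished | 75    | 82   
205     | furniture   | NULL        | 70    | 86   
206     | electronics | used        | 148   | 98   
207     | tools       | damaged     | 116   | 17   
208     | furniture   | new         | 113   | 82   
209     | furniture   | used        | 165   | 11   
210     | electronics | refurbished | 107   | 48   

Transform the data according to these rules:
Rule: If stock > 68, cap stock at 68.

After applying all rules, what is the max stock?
68

Step 1: Original maximum stock = 98
Step 2: Apply cap at 68
Step 3: 4 records had stock > 68 and were capped
Step 4: Maximum after transformation = 68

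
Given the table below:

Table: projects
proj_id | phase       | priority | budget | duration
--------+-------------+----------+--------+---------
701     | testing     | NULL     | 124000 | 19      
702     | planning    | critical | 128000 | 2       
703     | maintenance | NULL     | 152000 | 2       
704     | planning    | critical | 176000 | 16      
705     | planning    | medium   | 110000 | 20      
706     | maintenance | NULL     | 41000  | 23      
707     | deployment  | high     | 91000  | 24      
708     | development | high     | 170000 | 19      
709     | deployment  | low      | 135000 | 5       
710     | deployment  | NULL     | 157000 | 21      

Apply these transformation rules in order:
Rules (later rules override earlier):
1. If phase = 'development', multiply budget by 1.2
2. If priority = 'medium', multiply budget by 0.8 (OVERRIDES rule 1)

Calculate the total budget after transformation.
1296000.0

Step 1: Rule 2 takes priority for records with priority = 'medium'
  - 1 records: 110000 × 0.8 = 88000.0
Step 2: Rule 1 applies to remaining records with phase = 'development'
  - 1 records: 170000 × 1.2 = 204000.0
Step 3: Other records unchanged: 1004000
Step 4: Final sum = 88000.0 + 204000.0 + 1004000 = 1296000.0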